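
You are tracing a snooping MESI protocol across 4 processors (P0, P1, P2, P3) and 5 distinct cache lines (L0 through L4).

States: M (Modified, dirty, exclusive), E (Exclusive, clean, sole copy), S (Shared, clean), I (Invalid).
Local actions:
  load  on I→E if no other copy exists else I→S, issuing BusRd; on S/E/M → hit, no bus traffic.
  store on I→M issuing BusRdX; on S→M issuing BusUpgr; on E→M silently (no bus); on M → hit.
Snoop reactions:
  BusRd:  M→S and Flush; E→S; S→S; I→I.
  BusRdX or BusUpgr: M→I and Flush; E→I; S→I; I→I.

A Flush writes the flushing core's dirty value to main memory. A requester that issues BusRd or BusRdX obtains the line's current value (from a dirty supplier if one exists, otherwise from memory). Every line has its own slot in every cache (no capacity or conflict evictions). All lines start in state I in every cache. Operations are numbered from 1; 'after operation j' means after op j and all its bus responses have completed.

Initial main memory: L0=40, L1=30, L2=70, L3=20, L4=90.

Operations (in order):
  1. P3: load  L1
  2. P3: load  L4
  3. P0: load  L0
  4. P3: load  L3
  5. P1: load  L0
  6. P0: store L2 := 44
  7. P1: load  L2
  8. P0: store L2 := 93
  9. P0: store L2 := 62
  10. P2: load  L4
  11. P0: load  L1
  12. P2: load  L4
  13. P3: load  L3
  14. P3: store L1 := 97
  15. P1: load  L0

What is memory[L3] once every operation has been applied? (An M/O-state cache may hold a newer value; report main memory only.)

[1] P3: load  L1 | P0:I, P1:I, P2:I, P3:E(30) | bus: BusRd
[2] P3: load  L4 | P0:I, P1:I, P2:I, P3:E(90) | bus: BusRd
[3] P0: load  L0 | P0:E(40), P1:I, P2:I, P3:I | bus: BusRd
[4] P3: load  L3 | P0:I, P1:I, P2:I, P3:E(20) | bus: BusRd
[5] P1: load  L0 | P0:S(40), P1:S(40), P2:I, P3:I | bus: BusRd
[6] P0: store L2 := 44 | P0:M(44), P1:I, P2:I, P3:I | bus: BusRdX
[7] P1: load  L2 | P0:S(44), P1:S(44), P2:I, P3:I | bus: BusRd,Flush
[8] P0: store L2 := 93 | P0:M(93), P1:I, P2:I, P3:I | bus: BusUpgr
[9] P0: store L2 := 62 | P0:M(62), P1:I, P2:I, P3:I | bus: none
[10] P2: load  L4 | P0:I, P1:I, P2:S(90), P3:S(90) | bus: BusRd
[11] P0: load  L1 | P0:S(30), P1:I, P2:I, P3:S(30) | bus: BusRd
[12] P2: load  L4 | P0:I, P1:I, P2:S(90), P3:S(90) | bus: none
[13] P3: load  L3 | P0:I, P1:I, P2:I, P3:E(20) | bus: none
[14] P3: store L1 := 97 | P0:I, P1:I, P2:I, P3:M(97) | bus: BusUpgr
[15] P1: load  L0 | P0:S(40), P1:S(40), P2:I, P3:I | bus: none

memory[L3] = 20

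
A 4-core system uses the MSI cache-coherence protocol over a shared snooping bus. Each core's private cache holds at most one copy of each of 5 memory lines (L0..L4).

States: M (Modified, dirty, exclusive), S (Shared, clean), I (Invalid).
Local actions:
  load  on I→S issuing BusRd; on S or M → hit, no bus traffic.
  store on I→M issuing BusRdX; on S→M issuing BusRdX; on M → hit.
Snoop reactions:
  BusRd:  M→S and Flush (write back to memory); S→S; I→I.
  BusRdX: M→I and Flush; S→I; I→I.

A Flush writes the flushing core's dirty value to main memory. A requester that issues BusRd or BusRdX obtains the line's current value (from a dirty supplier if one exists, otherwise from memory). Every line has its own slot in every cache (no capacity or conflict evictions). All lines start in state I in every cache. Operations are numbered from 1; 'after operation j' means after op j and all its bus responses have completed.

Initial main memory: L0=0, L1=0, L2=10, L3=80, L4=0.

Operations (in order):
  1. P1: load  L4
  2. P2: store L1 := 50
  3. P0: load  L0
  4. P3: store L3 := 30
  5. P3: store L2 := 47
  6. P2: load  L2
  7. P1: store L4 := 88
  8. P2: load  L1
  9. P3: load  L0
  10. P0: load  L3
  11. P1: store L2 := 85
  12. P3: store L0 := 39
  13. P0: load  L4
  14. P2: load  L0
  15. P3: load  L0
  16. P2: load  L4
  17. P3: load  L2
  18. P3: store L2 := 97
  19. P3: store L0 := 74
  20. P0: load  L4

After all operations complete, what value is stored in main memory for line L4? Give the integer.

memory[L4] = 88

1. P1: load  L4  bus=[BusRd]  L4: P0=I P1=S P2=I P3=I  mem[L4]=0
2. P2: store L1 := 50  bus=[BusRdX]  L1: P0=I P1=I P2=M P3=I  mem[L1]=0
3. P0: load  L0  bus=[BusRd]  L0: P0=S P1=I P2=I P3=I  mem[L0]=0
4. P3: store L3 := 30  bus=[BusRdX]  L3: P0=I P1=I P2=I P3=M  mem[L3]=80
5. P3: store L2 := 47  bus=[BusRdX]  L2: P0=I P1=I P2=I P3=M  mem[L2]=10
6. P2: load  L2  bus=[BusRd,Flush]  L2: P0=I P1=I P2=S P3=S  mem[L2]=47
7. P1: store L4 := 88  bus=[BusRdX]  L4: P0=I P1=M P2=I P3=I  mem[L4]=0
8. P2: load  L1  bus=[-]  L1: P0=I P1=I P2=M P3=I  mem[L1]=0
9. P3: load  L0  bus=[BusRd]  L0: P0=S P1=I P2=I P3=S  mem[L0]=0
10. P0: load  L3  bus=[BusRd,Flush]  L3: P0=S P1=I P2=I P3=S  mem[L3]=30
11. P1: store L2 := 85  bus=[BusRdX]  L2: P0=I P1=M P2=I P3=I  mem[L2]=47
12. P3: store L0 := 39  bus=[BusRdX]  L0: P0=I P1=I P2=I P3=M  mem[L0]=0
13. P0: load  L4  bus=[BusRd,Flush]  L4: P0=S P1=S P2=I P3=I  mem[L4]=88
14. P2: load  L0  bus=[BusRd,Flush]  L0: P0=I P1=I P2=S P3=S  mem[L0]=39
15. P3: load  L0  bus=[-]  L0: P0=I P1=I P2=S P3=S  mem[L0]=39
16. P2: load  L4  bus=[BusRd]  L4: P0=S P1=S P2=S P3=I  mem[L4]=88
17. P3: load  L2  bus=[BusRd,Flush]  L2: P0=I P1=S P2=I P3=S  mem[L2]=85
18. P3: store L2 := 97  bus=[BusRdX]  L2: P0=I P1=I P2=I P3=M  mem[L2]=85
19. P3: store L0 := 74  bus=[BusRdX]  L0: P0=I P1=I P2=I P3=M  mem[L0]=39
20. P0: load  L4  bus=[-]  L4: P0=S P1=S P2=S P3=I  mem[L4]=88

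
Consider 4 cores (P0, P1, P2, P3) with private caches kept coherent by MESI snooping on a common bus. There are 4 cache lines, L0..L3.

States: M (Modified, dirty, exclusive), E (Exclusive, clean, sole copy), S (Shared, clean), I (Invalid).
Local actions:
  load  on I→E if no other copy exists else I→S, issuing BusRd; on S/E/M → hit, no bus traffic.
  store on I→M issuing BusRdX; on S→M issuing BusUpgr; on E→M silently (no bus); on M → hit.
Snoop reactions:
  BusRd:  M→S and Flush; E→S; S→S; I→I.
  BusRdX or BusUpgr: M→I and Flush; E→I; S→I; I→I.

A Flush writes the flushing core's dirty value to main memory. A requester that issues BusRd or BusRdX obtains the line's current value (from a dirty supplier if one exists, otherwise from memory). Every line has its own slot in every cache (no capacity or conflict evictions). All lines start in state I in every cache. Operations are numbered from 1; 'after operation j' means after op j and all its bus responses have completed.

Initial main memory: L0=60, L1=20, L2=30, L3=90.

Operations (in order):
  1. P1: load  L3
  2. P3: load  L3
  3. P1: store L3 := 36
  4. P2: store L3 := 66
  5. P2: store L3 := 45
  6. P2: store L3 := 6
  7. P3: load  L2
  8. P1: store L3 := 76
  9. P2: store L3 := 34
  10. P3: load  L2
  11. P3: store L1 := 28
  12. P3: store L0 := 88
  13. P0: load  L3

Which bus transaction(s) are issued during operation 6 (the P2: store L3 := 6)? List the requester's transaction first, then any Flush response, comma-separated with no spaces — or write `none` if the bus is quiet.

bus = none

step 1: P1: load  L3  ⟶  IEII  (L3)  txn=BusRd  M[L3]=90
step 2: P3: load  L3  ⟶  ISIS  (L3)  txn=BusRd  M[L3]=90
step 3: P1: store L3 := 36  ⟶  IMII  (L3)  txn=BusUpgr  M[L3]=90
step 4: P2: store L3 := 66  ⟶  IIMI  (L3)  txn=BusRdX+Flush  M[L3]=36
step 5: P2: store L3 := 45  ⟶  IIMI  (L3)  txn=∅  M[L3]=36
step 6: P2: store L3 := 6  ⟶  IIMI  (L3)  txn=∅  M[L3]=36
step 7: P3: load  L2  ⟶  IIIE  (L2)  txn=BusRd  M[L2]=30
step 8: P1: store L3 := 76  ⟶  IMII  (L3)  txn=BusRdX+Flush  M[L3]=6
step 9: P2: store L3 := 34  ⟶  IIMI  (L3)  txn=BusRdX+Flush  M[L3]=76
step 10: P3: load  L2  ⟶  IIIE  (L2)  txn=∅  M[L2]=30
step 11: P3: store L1 := 28  ⟶  IIIM  (L1)  txn=BusRdX  M[L1]=20
step 12: P3: store L0 := 88  ⟶  IIIM  (L0)  txn=BusRdX  M[L0]=60
step 13: P0: load  L3  ⟶  SISI  (L3)  txn=BusRd+Flush  M[L3]=34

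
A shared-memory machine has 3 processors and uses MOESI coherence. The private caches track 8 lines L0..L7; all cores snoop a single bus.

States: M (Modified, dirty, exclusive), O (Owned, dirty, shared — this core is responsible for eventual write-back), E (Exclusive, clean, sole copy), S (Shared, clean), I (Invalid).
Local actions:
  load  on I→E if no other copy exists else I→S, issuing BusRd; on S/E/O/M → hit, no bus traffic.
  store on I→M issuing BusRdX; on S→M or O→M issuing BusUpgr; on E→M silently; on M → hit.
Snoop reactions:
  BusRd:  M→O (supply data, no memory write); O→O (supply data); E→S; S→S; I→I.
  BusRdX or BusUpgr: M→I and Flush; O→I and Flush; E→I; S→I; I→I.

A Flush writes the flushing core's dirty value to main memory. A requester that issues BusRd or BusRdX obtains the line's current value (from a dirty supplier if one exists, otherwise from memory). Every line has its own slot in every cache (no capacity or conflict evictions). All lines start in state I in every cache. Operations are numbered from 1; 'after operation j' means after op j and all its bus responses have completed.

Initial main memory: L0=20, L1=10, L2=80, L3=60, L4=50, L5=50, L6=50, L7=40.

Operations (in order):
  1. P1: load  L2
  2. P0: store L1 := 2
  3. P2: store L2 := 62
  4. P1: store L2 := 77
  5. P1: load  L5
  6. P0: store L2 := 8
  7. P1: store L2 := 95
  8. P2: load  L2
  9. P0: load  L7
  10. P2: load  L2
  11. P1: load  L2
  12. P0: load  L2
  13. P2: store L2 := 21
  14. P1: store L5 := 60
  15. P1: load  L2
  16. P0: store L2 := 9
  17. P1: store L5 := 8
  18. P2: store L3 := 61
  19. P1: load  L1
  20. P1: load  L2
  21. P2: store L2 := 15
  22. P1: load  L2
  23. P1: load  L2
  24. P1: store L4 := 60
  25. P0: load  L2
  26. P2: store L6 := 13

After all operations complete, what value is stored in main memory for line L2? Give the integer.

memory[L2] = 9

[1] P1: load  L2 | P0:I, P1:E(80), P2:I | bus: BusRd
[2] P0: store L1 := 2 | P0:M(2), P1:I, P2:I | bus: BusRdX
[3] P2: store L2 := 62 | P0:I, P1:I, P2:M(62) | bus: BusRdX
[4] P1: store L2 := 77 | P0:I, P1:M(77), P2:I | bus: BusRdX,Flush
[5] P1: load  L5 | P0:I, P1:E(50), P2:I | bus: BusRd
[6] P0: store L2 := 8 | P0:M(8), P1:I, P2:I | bus: BusRdX,Flush
[7] P1: store L2 := 95 | P0:I, P1:M(95), P2:I | bus: BusRdX,Flush
[8] P2: load  L2 | P0:I, P1:O(95), P2:S(95) | bus: BusRd
[9] P0: load  L7 | P0:E(40), P1:I, P2:I | bus: BusRd
[10] P2: load  L2 | P0:I, P1:O(95), P2:S(95) | bus: none
[11] P1: load  L2 | P0:I, P1:O(95), P2:S(95) | bus: none
[12] P0: load  L2 | P0:S(95), P1:O(95), P2:S(95) | bus: BusRd
[13] P2: store L2 := 21 | P0:I, P1:I, P2:M(21) | bus: BusUpgr,Flush
[14] P1: store L5 := 60 | P0:I, P1:M(60), P2:I | bus: none
[15] P1: load  L2 | P0:I, P1:S(21), P2:O(21) | bus: BusRd
[16] P0: store L2 := 9 | P0:M(9), P1:I, P2:I | bus: BusRdX,Flush
[17] P1: store L5 := 8 | P0:I, P1:M(8), P2:I | bus: none
[18] P2: store L3 := 61 | P0:I, P1:I, P2:M(61) | bus: BusRdX
[19] P1: load  L1 | P0:O(2), P1:S(2), P2:I | bus: BusRd
[20] P1: load  L2 | P0:O(9), P1:S(9), P2:I | bus: BusRd
[21] P2: store L2 := 15 | P0:I, P1:I, P2:M(15) | bus: BusRdX,Flush
[22] P1: load  L2 | P0:I, P1:S(15), P2:O(15) | bus: BusRd
[23] P1: load  L2 | P0:I, P1:S(15), P2:O(15) | bus: none
[24] P1: store L4 := 60 | P0:I, P1:M(60), P2:I | bus: BusRdX
[25] P0: load  L2 | P0:S(15), P1:S(15), P2:O(15) | bus: BusRd
[26] P2: store L6 := 13 | P0:I, P1:I, P2:M(13) | bus: BusRdX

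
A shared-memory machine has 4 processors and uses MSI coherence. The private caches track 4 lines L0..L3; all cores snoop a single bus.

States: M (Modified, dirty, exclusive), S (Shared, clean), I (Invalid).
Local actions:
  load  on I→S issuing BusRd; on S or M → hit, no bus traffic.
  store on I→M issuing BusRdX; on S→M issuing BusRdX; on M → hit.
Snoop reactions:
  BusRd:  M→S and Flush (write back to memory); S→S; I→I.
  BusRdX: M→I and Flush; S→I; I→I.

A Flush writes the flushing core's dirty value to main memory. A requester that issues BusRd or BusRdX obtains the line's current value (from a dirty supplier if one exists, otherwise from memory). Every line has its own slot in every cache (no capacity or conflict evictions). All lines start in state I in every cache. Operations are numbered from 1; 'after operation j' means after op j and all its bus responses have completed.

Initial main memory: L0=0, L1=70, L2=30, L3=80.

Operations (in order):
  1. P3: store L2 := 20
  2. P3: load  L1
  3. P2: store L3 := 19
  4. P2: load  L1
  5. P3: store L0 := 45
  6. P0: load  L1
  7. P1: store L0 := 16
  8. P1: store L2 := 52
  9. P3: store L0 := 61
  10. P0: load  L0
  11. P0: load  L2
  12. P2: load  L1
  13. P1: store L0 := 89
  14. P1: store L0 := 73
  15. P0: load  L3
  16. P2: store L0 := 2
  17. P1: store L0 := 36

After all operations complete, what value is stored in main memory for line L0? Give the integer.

1. P3: store L2 := 20  bus=[BusRdX]  L2: P0=I P1=I P2=I P3=M  mem[L2]=30
2. P3: load  L1  bus=[BusRd]  L1: P0=I P1=I P2=I P3=S  mem[L1]=70
3. P2: store L3 := 19  bus=[BusRdX]  L3: P0=I P1=I P2=M P3=I  mem[L3]=80
4. P2: load  L1  bus=[BusRd]  L1: P0=I P1=I P2=S P3=S  mem[L1]=70
5. P3: store L0 := 45  bus=[BusRdX]  L0: P0=I P1=I P2=I P3=M  mem[L0]=0
6. P0: load  L1  bus=[BusRd]  L1: P0=S P1=I P2=S P3=S  mem[L1]=70
7. P1: store L0 := 16  bus=[BusRdX,Flush]  L0: P0=I P1=M P2=I P3=I  mem[L0]=45
8. P1: store L2 := 52  bus=[BusRdX,Flush]  L2: P0=I P1=M P2=I P3=I  mem[L2]=20
9. P3: store L0 := 61  bus=[BusRdX,Flush]  L0: P0=I P1=I P2=I P3=M  mem[L0]=16
10. P0: load  L0  bus=[BusRd,Flush]  L0: P0=S P1=I P2=I P3=S  mem[L0]=61
11. P0: load  L2  bus=[BusRd,Flush]  L2: P0=S P1=S P2=I P3=I  mem[L2]=52
12. P2: load  L1  bus=[-]  L1: P0=S P1=I P2=S P3=S  mem[L1]=70
13. P1: store L0 := 89  bus=[BusRdX]  L0: P0=I P1=M P2=I P3=I  mem[L0]=61
14. P1: store L0 := 73  bus=[-]  L0: P0=I P1=M P2=I P3=I  mem[L0]=61
15. P0: load  L3  bus=[BusRd,Flush]  L3: P0=S P1=I P2=S P3=I  mem[L3]=19
16. P2: store L0 := 2  bus=[BusRdX,Flush]  L0: P0=I P1=I P2=M P3=I  mem[L0]=73
17. P1: store L0 := 36  bus=[BusRdX,Flush]  L0: P0=I P1=M P2=I P3=I  mem[L0]=2

memory[L0] = 2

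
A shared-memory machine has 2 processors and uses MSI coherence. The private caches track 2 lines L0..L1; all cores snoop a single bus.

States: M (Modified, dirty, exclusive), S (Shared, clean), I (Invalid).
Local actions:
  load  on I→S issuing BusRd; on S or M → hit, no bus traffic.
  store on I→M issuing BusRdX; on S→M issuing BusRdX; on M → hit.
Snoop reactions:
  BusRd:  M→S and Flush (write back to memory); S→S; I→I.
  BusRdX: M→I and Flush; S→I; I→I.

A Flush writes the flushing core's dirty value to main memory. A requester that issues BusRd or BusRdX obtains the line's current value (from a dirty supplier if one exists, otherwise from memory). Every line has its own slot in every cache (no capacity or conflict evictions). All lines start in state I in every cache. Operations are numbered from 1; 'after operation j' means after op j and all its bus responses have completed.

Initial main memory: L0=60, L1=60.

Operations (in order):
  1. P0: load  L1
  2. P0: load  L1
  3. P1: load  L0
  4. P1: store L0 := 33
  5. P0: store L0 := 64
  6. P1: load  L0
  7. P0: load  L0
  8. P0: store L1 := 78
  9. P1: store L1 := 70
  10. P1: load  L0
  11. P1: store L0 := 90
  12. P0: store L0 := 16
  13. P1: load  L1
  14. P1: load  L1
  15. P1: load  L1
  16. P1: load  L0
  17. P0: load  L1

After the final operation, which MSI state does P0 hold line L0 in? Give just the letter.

state = S

1. P0: load  L1  bus=[BusRd]  L1: P0=S P1=I  mem[L1]=60
2. P0: load  L1  bus=[-]  L1: P0=S P1=I  mem[L1]=60
3. P1: load  L0  bus=[BusRd]  L0: P0=I P1=S  mem[L0]=60
4. P1: store L0 := 33  bus=[BusRdX]  L0: P0=I P1=M  mem[L0]=60
5. P0: store L0 := 64  bus=[BusRdX,Flush]  L0: P0=M P1=I  mem[L0]=33
6. P1: load  L0  bus=[BusRd,Flush]  L0: P0=S P1=S  mem[L0]=64
7. P0: load  L0  bus=[-]  L0: P0=S P1=S  mem[L0]=64
8. P0: store L1 := 78  bus=[BusRdX]  L1: P0=M P1=I  mem[L1]=60
9. P1: store L1 := 70  bus=[BusRdX,Flush]  L1: P0=I P1=M  mem[L1]=78
10. P1: load  L0  bus=[-]  L0: P0=S P1=S  mem[L0]=64
11. P1: store L0 := 90  bus=[BusRdX]  L0: P0=I P1=M  mem[L0]=64
12. P0: store L0 := 16  bus=[BusRdX,Flush]  L0: P0=M P1=I  mem[L0]=90
13. P1: load  L1  bus=[-]  L1: P0=I P1=M  mem[L1]=78
14. P1: load  L1  bus=[-]  L1: P0=I P1=M  mem[L1]=78
15. P1: load  L1  bus=[-]  L1: P0=I P1=M  mem[L1]=78
16. P1: load  L0  bus=[BusRd,Flush]  L0: P0=S P1=S  mem[L0]=16
17. P0: load  L1  bus=[BusRd,Flush]  L1: P0=S P1=S  mem[L1]=70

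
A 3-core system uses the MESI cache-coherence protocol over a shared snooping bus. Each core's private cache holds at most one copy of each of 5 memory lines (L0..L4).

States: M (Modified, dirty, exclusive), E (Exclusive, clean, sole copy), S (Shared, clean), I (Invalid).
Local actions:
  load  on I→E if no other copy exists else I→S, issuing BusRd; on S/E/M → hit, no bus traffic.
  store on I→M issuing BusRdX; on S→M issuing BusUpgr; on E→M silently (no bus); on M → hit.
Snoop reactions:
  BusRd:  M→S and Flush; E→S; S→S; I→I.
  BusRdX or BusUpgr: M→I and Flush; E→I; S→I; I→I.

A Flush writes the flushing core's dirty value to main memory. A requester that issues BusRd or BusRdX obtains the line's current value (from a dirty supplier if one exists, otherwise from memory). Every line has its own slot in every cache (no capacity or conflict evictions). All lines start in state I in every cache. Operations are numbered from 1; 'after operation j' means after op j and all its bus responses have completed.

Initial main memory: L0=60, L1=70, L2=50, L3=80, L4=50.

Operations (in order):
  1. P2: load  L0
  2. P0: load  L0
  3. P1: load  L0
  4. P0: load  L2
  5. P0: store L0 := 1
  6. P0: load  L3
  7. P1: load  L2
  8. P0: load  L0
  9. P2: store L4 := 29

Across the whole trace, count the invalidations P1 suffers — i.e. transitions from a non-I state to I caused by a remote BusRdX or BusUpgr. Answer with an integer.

step 1: P2: load  L0  ⟶  IIE  (L0)  txn=BusRd  M[L0]=60
step 2: P0: load  L0  ⟶  SIS  (L0)  txn=BusRd  M[L0]=60
step 3: P1: load  L0  ⟶  SSS  (L0)  txn=BusRd  M[L0]=60
step 4: P0: load  L2  ⟶  EII  (L2)  txn=BusRd  M[L2]=50
step 5: P0: store L0 := 1  ⟶  MII  (L0)  txn=BusUpgr  M[L0]=60
step 6: P0: load  L3  ⟶  EII  (L3)  txn=BusRd  M[L3]=80
step 7: P1: load  L2  ⟶  SSI  (L2)  txn=BusRd  M[L2]=50
step 8: P0: load  L0  ⟶  MII  (L0)  txn=∅  M[L0]=60
step 9: P2: store L4 := 29  ⟶  IIM  (L4)  txn=BusRdX  M[L4]=50

invalidations = 1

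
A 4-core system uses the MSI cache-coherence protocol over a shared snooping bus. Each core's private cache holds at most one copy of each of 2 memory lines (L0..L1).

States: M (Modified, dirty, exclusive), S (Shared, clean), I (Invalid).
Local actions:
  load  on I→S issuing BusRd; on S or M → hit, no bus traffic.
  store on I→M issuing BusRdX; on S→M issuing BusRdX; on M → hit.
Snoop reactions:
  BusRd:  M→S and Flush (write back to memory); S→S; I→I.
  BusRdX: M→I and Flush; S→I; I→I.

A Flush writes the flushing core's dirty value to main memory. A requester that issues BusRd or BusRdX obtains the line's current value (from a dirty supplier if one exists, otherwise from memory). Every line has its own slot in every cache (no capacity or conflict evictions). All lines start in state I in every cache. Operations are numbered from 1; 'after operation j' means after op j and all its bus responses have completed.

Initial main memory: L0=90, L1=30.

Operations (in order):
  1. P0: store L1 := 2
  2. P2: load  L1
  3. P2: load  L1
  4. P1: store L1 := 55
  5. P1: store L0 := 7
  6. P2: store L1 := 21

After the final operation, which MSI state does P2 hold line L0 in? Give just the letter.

[1] P0: store L1 := 2 | P0:M(2), P1:I, P2:I, P3:I | bus: BusRdX
[2] P2: load  L1 | P0:S(2), P1:I, P2:S(2), P3:I | bus: BusRd,Flush
[3] P2: load  L1 | P0:S(2), P1:I, P2:S(2), P3:I | bus: none
[4] P1: store L1 := 55 | P0:I, P1:M(55), P2:I, P3:I | bus: BusRdX
[5] P1: store L0 := 7 | P0:I, P1:M(7), P2:I, P3:I | bus: BusRdX
[6] P2: store L1 := 21 | P0:I, P1:I, P2:M(21), P3:I | bus: BusRdX,Flush

state = I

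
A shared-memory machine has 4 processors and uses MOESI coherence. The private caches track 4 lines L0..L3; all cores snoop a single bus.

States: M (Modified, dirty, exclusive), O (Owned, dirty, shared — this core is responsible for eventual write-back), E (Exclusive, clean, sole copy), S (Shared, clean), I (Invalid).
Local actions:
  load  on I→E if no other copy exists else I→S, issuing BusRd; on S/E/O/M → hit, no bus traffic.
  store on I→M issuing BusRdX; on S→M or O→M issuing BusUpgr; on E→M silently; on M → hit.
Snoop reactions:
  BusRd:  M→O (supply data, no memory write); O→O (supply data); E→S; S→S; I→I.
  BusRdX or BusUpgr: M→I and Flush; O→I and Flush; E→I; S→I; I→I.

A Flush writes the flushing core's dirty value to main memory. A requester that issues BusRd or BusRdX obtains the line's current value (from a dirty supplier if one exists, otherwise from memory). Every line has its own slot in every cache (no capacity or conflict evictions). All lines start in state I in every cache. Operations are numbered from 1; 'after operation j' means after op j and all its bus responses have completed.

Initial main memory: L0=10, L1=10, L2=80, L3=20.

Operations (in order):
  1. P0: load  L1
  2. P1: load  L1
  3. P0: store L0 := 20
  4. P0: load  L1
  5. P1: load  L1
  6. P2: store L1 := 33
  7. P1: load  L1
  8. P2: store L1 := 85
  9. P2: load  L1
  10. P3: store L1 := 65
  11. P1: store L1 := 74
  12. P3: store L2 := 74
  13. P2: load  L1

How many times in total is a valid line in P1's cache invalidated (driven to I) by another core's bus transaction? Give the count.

invalidations = 2

1. P0: load  L1  bus=[BusRd]  L1: P0=E P1=I P2=I P3=I  mem[L1]=10
2. P1: load  L1  bus=[BusRd]  L1: P0=S P1=S P2=I P3=I  mem[L1]=10
3. P0: store L0 := 20  bus=[BusRdX]  L0: P0=M P1=I P2=I P3=I  mem[L0]=10
4. P0: load  L1  bus=[-]  L1: P0=S P1=S P2=I P3=I  mem[L1]=10
5. P1: load  L1  bus=[-]  L1: P0=S P1=S P2=I P3=I  mem[L1]=10
6. P2: store L1 := 33  bus=[BusRdX]  L1: P0=I P1=I P2=M P3=I  mem[L1]=10
7. P1: load  L1  bus=[BusRd]  L1: P0=I P1=S P2=O P3=I  mem[L1]=10
8. P2: store L1 := 85  bus=[BusUpgr]  L1: P0=I P1=I P2=M P3=I  mem[L1]=10
9. P2: load  L1  bus=[-]  L1: P0=I P1=I P2=M P3=I  mem[L1]=10
10. P3: store L1 := 65  bus=[BusRdX,Flush]  L1: P0=I P1=I P2=I P3=M  mem[L1]=85
11. P1: store L1 := 74  bus=[BusRdX,Flush]  L1: P0=I P1=M P2=I P3=I  mem[L1]=65
12. P3: store L2 := 74  bus=[BusRdX]  L2: P0=I P1=I P2=I P3=M  mem[L2]=80
13. P2: load  L1  bus=[BusRd]  L1: P0=I P1=O P2=S P3=I  mem[L1]=65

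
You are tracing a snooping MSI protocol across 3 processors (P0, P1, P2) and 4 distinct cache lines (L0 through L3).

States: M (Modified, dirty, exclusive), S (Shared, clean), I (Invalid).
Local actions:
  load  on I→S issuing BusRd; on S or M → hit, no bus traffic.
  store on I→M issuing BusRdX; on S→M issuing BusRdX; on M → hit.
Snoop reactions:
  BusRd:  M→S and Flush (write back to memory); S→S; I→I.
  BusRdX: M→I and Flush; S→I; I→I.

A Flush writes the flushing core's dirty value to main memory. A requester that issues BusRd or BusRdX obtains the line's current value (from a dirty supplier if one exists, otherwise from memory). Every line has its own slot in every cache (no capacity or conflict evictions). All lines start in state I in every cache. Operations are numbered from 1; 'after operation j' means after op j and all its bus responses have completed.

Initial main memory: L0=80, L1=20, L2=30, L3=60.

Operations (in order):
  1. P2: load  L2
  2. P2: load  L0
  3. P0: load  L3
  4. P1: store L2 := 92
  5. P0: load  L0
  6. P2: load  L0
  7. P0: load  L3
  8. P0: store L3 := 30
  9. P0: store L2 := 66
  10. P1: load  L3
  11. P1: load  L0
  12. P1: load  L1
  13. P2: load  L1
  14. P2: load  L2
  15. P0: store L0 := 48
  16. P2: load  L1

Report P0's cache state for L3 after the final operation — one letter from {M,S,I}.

state = S

  op1 P2: load  L2 → I/I/S on L2; bus BusRd; mem=30
  op2 P2: load  L0 → I/I/S on L0; bus BusRd; mem=80
  op3 P0: load  L3 → S/I/I on L3; bus BusRd; mem=60
  op4 P1: store L2 := 92 → I/M/I on L2; bus BusRdX; mem=30
  op5 P0: load  L0 → S/I/S on L0; bus BusRd; mem=80
  op6 P2: load  L0 → S/I/S on L0; bus (none); mem=80
  op7 P0: load  L3 → S/I/I on L3; bus (none); mem=60
  op8 P0: store L3 := 30 → M/I/I on L3; bus BusRdX; mem=60
  op9 P0: store L2 := 66 → M/I/I on L2; bus BusRdX Flush; mem=92
  op10 P1: load  L3 → S/S/I on L3; bus BusRd Flush; mem=30
  op11 P1: load  L0 → S/S/S on L0; bus BusRd; mem=80
  op12 P1: load  L1 → I/S/I on L1; bus BusRd; mem=20
  op13 P2: load  L1 → I/S/S on L1; bus BusRd; mem=20
  op14 P2: load  L2 → S/I/S on L2; bus BusRd Flush; mem=66
  op15 P0: store L0 := 48 → M/I/I on L0; bus BusRdX; mem=80
  op16 P2: load  L1 → I/S/S on L1; bus (none); mem=20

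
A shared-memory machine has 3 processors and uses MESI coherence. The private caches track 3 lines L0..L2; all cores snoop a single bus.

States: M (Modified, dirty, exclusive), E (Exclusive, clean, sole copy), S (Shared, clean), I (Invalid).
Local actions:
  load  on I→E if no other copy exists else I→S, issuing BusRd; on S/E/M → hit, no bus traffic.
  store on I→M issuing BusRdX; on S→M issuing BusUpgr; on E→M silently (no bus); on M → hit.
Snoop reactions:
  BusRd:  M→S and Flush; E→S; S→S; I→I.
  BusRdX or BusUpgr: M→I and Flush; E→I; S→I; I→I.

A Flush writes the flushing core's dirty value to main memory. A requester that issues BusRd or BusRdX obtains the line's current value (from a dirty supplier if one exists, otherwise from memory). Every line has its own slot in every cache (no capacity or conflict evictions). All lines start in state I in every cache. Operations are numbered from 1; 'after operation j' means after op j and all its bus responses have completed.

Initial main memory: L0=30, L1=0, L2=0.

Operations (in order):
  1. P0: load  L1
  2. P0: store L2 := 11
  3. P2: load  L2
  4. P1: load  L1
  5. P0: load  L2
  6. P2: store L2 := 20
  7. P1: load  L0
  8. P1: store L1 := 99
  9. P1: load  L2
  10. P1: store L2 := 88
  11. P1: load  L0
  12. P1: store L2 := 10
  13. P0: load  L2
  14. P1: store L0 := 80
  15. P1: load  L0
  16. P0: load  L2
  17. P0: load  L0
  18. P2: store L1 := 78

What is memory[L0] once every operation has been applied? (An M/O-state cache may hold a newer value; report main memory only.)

memory[L0] = 80

step 1: P0: load  L1  ⟶  EII  (L1)  txn=BusRd  M[L1]=0
step 2: P0: store L2 := 11  ⟶  MII  (L2)  txn=BusRdX  M[L2]=0
step 3: P2: load  L2  ⟶  SIS  (L2)  txn=BusRd+Flush  M[L2]=11
step 4: P1: load  L1  ⟶  SSI  (L1)  txn=BusRd  M[L1]=0
step 5: P0: load  L2  ⟶  SIS  (L2)  txn=∅  M[L2]=11
step 6: P2: store L2 := 20  ⟶  IIM  (L2)  txn=BusUpgr  M[L2]=11
step 7: P1: load  L0  ⟶  IEI  (L0)  txn=BusRd  M[L0]=30
step 8: P1: store L1 := 99  ⟶  IMI  (L1)  txn=BusUpgr  M[L1]=0
step 9: P1: load  L2  ⟶  ISS  (L2)  txn=BusRd+Flush  M[L2]=20
step 10: P1: store L2 := 88  ⟶  IMI  (L2)  txn=BusUpgr  M[L2]=20
step 11: P1: load  L0  ⟶  IEI  (L0)  txn=∅  M[L0]=30
step 12: P1: store L2 := 10  ⟶  IMI  (L2)  txn=∅  M[L2]=20
step 13: P0: load  L2  ⟶  SSI  (L2)  txn=BusRd+Flush  M[L2]=10
step 14: P1: store L0 := 80  ⟶  IMI  (L0)  txn=∅  M[L0]=30
step 15: P1: load  L0  ⟶  IMI  (L0)  txn=∅  M[L0]=30
step 16: P0: load  L2  ⟶  SSI  (L2)  txn=∅  M[L2]=10
step 17: P0: load  L0  ⟶  SSI  (L0)  txn=BusRd+Flush  M[L0]=80
step 18: P2: store L1 := 78  ⟶  IIM  (L1)  txn=BusRdX+Flush  M[L1]=99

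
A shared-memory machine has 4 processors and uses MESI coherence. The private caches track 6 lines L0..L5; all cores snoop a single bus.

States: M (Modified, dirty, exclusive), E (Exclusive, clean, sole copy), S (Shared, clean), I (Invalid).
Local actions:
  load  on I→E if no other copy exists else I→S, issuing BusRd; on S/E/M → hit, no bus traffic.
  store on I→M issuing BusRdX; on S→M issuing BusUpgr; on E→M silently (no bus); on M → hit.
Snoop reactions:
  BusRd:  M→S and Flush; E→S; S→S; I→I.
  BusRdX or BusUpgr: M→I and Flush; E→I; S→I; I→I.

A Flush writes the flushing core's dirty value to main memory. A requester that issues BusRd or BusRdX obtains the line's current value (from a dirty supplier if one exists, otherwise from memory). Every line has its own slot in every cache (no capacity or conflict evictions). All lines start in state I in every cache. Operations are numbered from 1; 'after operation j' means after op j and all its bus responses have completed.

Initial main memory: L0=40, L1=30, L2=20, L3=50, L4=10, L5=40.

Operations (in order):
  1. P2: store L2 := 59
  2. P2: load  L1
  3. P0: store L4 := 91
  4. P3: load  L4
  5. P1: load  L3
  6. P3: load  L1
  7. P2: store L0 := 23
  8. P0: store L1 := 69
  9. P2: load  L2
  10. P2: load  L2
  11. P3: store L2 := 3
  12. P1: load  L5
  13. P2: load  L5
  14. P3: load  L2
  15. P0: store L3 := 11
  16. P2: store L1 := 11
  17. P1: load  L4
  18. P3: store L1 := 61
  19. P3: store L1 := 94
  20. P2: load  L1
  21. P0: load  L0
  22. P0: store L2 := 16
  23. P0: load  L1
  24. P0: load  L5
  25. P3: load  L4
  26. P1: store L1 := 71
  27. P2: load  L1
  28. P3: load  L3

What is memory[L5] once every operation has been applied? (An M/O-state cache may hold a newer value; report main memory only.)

[1] P2: store L2 := 59 | P0:I, P1:I, P2:M(59), P3:I | bus: BusRdX
[2] P2: load  L1 | P0:I, P1:I, P2:E(30), P3:I | bus: BusRd
[3] P0: store L4 := 91 | P0:M(91), P1:I, P2:I, P3:I | bus: BusRdX
[4] P3: load  L4 | P0:S(91), P1:I, P2:I, P3:S(91) | bus: BusRd,Flush
[5] P1: load  L3 | P0:I, P1:E(50), P2:I, P3:I | bus: BusRd
[6] P3: load  L1 | P0:I, P1:I, P2:S(30), P3:S(30) | bus: BusRd
[7] P2: store L0 := 23 | P0:I, P1:I, P2:M(23), P3:I | bus: BusRdX
[8] P0: store L1 := 69 | P0:M(69), P1:I, P2:I, P3:I | bus: BusRdX
[9] P2: load  L2 | P0:I, P1:I, P2:M(59), P3:I | bus: none
[10] P2: load  L2 | P0:I, P1:I, P2:M(59), P3:I | bus: none
[11] P3: store L2 := 3 | P0:I, P1:I, P2:I, P3:M(3) | bus: BusRdX,Flush
[12] P1: load  L5 | P0:I, P1:E(40), P2:I, P3:I | bus: BusRd
[13] P2: load  L5 | P0:I, P1:S(40), P2:S(40), P3:I | bus: BusRd
[14] P3: load  L2 | P0:I, P1:I, P2:I, P3:M(3) | bus: none
[15] P0: store L3 := 11 | P0:M(11), P1:I, P2:I, P3:I | bus: BusRdX
[16] P2: store L1 := 11 | P0:I, P1:I, P2:M(11), P3:I | bus: BusRdX,Flush
[17] P1: load  L4 | P0:S(91), P1:S(91), P2:I, P3:S(91) | bus: BusRd
[18] P3: store L1 := 61 | P0:I, P1:I, P2:I, P3:M(61) | bus: BusRdX,Flush
[19] P3: store L1 := 94 | P0:I, P1:I, P2:I, P3:M(94) | bus: none
[20] P2: load  L1 | P0:I, P1:I, P2:S(94), P3:S(94) | bus: BusRd,Flush
[21] P0: load  L0 | P0:S(23), P1:I, P2:S(23), P3:I | bus: BusRd,Flush
[22] P0: store L2 := 16 | P0:M(16), P1:I, P2:I, P3:I | bus: BusRdX,Flush
[23] P0: load  L1 | P0:S(94), P1:I, P2:S(94), P3:S(94) | bus: BusRd
[24] P0: load  L5 | P0:S(40), P1:S(40), P2:S(40), P3:I | bus: BusRd
[25] P3: load  L4 | P0:S(91), P1:S(91), P2:I, P3:S(91) | bus: none
[26] P1: store L1 := 71 | P0:I, P1:M(71), P2:I, P3:I | bus: BusRdX
[27] P2: load  L1 | P0:I, P1:S(71), P2:S(71), P3:I | bus: BusRd,Flush
[28] P3: load  L3 | P0:S(11), P1:I, P2:I, P3:S(11) | bus: BusRd,Flush

memory[L5] = 40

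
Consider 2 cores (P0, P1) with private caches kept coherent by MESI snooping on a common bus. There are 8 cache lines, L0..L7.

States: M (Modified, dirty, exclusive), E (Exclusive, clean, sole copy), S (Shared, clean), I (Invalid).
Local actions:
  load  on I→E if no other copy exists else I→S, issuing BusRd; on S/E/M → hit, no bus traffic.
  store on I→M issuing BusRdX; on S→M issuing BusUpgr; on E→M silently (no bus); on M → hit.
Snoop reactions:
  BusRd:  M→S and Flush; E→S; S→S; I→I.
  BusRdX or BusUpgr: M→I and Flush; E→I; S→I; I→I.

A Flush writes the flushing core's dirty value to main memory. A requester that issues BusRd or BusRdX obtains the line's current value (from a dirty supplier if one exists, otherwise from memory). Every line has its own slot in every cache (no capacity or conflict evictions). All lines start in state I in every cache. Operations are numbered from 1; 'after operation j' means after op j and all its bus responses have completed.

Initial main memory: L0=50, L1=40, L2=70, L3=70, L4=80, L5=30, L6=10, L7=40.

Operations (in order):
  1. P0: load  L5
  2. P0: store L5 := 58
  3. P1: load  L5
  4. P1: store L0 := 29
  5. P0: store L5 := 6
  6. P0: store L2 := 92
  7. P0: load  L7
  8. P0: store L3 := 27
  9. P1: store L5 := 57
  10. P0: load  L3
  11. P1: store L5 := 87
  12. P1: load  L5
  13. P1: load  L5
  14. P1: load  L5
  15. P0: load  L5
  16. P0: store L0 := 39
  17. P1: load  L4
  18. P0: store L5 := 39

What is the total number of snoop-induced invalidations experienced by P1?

invalidations = 3

1. P0: load  L5  bus=[BusRd]  L5: P0=E P1=I  mem[L5]=30
2. P0: store L5 := 58  bus=[-]  L5: P0=M P1=I  mem[L5]=30
3. P1: load  L5  bus=[BusRd,Flush]  L5: P0=S P1=S  mem[L5]=58
4. P1: store L0 := 29  bus=[BusRdX]  L0: P0=I P1=M  mem[L0]=50
5. P0: store L5 := 6  bus=[BusUpgr]  L5: P0=M P1=I  mem[L5]=58
6. P0: store L2 := 92  bus=[BusRdX]  L2: P0=M P1=I  mem[L2]=70
7. P0: load  L7  bus=[BusRd]  L7: P0=E P1=I  mem[L7]=40
8. P0: store L3 := 27  bus=[BusRdX]  L3: P0=M P1=I  mem[L3]=70
9. P1: store L5 := 57  bus=[BusRdX,Flush]  L5: P0=I P1=M  mem[L5]=6
10. P0: load  L3  bus=[-]  L3: P0=M P1=I  mem[L3]=70
11. P1: store L5 := 87  bus=[-]  L5: P0=I P1=M  mem[L5]=6
12. P1: load  L5  bus=[-]  L5: P0=I P1=M  mem[L5]=6
13. P1: load  L5  bus=[-]  L5: P0=I P1=M  mem[L5]=6
14. P1: load  L5  bus=[-]  L5: P0=I P1=M  mem[L5]=6
15. P0: load  L5  bus=[BusRd,Flush]  L5: P0=S P1=S  mem[L5]=87
16. P0: store L0 := 39  bus=[BusRdX,Flush]  L0: P0=M P1=I  mem[L0]=29
17. P1: load  L4  bus=[BusRd]  L4: P0=I P1=E  mem[L4]=80
18. P0: store L5 := 39  bus=[BusUpgr]  L5: P0=M P1=I  mem[L5]=87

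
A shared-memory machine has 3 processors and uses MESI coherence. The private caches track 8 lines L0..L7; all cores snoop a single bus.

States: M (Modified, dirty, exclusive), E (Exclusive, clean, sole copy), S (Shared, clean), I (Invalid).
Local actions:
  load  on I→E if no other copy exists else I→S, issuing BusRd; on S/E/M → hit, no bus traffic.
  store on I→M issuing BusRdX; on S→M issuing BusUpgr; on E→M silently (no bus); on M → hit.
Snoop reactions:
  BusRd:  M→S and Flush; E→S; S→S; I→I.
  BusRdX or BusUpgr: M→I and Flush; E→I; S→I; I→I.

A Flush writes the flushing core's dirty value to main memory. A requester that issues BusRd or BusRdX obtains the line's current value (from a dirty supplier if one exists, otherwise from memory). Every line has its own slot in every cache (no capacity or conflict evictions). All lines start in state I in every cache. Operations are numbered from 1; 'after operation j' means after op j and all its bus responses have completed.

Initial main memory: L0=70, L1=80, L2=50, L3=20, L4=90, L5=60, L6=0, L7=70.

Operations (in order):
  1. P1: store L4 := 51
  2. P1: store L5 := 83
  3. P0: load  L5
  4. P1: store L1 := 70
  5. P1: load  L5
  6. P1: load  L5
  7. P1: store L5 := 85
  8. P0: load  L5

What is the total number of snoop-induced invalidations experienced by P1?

1. P1: store L4 := 51  bus=[BusRdX]  L4: P0=I P1=M P2=I  mem[L4]=90
2. P1: store L5 := 83  bus=[BusRdX]  L5: P0=I P1=M P2=I  mem[L5]=60
3. P0: load  L5  bus=[BusRd,Flush]  L5: P0=S P1=S P2=I  mem[L5]=83
4. P1: store L1 := 70  bus=[BusRdX]  L1: P0=I P1=M P2=I  mem[L1]=80
5. P1: load  L5  bus=[-]  L5: P0=S P1=S P2=I  mem[L5]=83
6. P1: load  L5  bus=[-]  L5: P0=S P1=S P2=I  mem[L5]=83
7. P1: store L5 := 85  bus=[BusUpgr]  L5: P0=I P1=M P2=I  mem[L5]=83
8. P0: load  L5  bus=[BusRd,Flush]  L5: P0=S P1=S P2=I  mem[L5]=85

invalidations = 0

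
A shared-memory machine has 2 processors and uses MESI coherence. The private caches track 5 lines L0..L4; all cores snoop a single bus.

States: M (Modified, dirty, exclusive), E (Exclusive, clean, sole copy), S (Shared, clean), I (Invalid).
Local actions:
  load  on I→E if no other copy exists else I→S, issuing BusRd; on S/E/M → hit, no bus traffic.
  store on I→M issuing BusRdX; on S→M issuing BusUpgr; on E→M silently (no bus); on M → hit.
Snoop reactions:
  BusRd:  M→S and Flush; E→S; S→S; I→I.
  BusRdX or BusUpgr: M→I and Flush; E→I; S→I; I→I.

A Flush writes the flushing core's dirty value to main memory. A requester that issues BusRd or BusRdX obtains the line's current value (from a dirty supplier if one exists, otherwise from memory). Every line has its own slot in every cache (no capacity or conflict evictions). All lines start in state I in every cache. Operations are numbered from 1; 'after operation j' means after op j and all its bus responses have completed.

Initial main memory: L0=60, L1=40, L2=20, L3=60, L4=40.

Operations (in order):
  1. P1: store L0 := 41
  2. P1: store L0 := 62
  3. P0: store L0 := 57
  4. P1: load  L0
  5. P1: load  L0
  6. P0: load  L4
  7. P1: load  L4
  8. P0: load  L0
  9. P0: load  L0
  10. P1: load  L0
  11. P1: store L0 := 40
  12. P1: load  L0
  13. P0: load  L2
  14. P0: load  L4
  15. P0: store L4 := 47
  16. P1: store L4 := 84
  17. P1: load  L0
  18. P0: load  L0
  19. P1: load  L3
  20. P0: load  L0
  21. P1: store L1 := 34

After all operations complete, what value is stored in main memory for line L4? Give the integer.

1. P1: store L0 := 41  bus=[BusRdX]  L0: P0=I P1=M  mem[L0]=60
2. P1: store L0 := 62  bus=[-]  L0: P0=I P1=M  mem[L0]=60
3. P0: store L0 := 57  bus=[BusRdX,Flush]  L0: P0=M P1=I  mem[L0]=62
4. P1: load  L0  bus=[BusRd,Flush]  L0: P0=S P1=S  mem[L0]=57
5. P1: load  L0  bus=[-]  L0: P0=S P1=S  mem[L0]=57
6. P0: load  L4  bus=[BusRd]  L4: P0=E P1=I  mem[L4]=40
7. P1: load  L4  bus=[BusRd]  L4: P0=S P1=S  mem[L4]=40
8. P0: load  L0  bus=[-]  L0: P0=S P1=S  mem[L0]=57
9. P0: load  L0  bus=[-]  L0: P0=S P1=S  mem[L0]=57
10. P1: load  L0  bus=[-]  L0: P0=S P1=S  mem[L0]=57
11. P1: store L0 := 40  bus=[BusUpgr]  L0: P0=I P1=M  mem[L0]=57
12. P1: load  L0  bus=[-]  L0: P0=I P1=M  mem[L0]=57
13. P0: load  L2  bus=[BusRd]  L2: P0=E P1=I  mem[L2]=20
14. P0: load  L4  bus=[-]  L4: P0=S P1=S  mem[L4]=40
15. P0: store L4 := 47  bus=[BusUpgr]  L4: P0=M P1=I  mem[L4]=40
16. P1: store L4 := 84  bus=[BusRdX,Flush]  L4: P0=I P1=M  mem[L4]=47
17. P1: load  L0  bus=[-]  L0: P0=I P1=M  mem[L0]=57
18. P0: load  L0  bus=[BusRd,Flush]  L0: P0=S P1=S  mem[L0]=40
19. P1: load  L3  bus=[BusRd]  L3: P0=I P1=E  mem[L3]=60
20. P0: load  L0  bus=[-]  L0: P0=S P1=S  mem[L0]=40
21. P1: store L1 := 34  bus=[BusRdX]  L1: P0=I P1=M  mem[L1]=40

memory[L4] = 47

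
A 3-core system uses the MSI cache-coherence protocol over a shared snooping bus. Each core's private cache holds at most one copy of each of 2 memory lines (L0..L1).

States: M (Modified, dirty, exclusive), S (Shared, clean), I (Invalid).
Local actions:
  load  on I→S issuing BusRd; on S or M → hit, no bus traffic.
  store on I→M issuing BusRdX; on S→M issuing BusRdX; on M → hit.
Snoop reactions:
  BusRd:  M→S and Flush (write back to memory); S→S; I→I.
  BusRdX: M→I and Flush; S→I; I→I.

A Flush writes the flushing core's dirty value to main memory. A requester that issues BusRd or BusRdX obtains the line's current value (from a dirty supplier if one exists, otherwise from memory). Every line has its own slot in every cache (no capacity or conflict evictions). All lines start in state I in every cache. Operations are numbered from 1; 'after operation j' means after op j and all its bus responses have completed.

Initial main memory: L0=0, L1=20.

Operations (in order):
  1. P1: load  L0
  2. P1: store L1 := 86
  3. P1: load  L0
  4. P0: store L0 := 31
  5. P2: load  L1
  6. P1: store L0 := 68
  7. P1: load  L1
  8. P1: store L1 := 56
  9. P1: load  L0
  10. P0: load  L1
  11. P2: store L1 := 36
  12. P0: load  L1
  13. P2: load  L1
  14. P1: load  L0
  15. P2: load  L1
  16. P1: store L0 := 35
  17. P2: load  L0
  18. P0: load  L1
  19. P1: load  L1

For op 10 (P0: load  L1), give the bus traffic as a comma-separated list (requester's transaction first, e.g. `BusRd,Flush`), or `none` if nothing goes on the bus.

1. P1: load  L0  bus=[BusRd]  L0: P0=I P1=S P2=I  mem[L0]=0
2. P1: store L1 := 86  bus=[BusRdX]  L1: P0=I P1=M P2=I  mem[L1]=20
3. P1: load  L0  bus=[-]  L0: P0=I P1=S P2=I  mem[L0]=0
4. P0: store L0 := 31  bus=[BusRdX]  L0: P0=M P1=I P2=I  mem[L0]=0
5. P2: load  L1  bus=[BusRd,Flush]  L1: P0=I P1=S P2=S  mem[L1]=86
6. P1: store L0 := 68  bus=[BusRdX,Flush]  L0: P0=I P1=M P2=I  mem[L0]=31
7. P1: load  L1  bus=[-]  L1: P0=I P1=S P2=S  mem[L1]=86
8. P1: store L1 := 56  bus=[BusRdX]  L1: P0=I P1=M P2=I  mem[L1]=86
9. P1: load  L0  bus=[-]  L0: P0=I P1=M P2=I  mem[L0]=31
10. P0: load  L1  bus=[BusRd,Flush]  L1: P0=S P1=S P2=I  mem[L1]=56
11. P2: store L1 := 36  bus=[BusRdX]  L1: P0=I P1=I P2=M  mem[L1]=56
12. P0: load  L1  bus=[BusRd,Flush]  L1: P0=S P1=I P2=S  mem[L1]=36
13. P2: load  L1  bus=[-]  L1: P0=S P1=I P2=S  mem[L1]=36
14. P1: load  L0  bus=[-]  L0: P0=I P1=M P2=I  mem[L0]=31
15. P2: load  L1  bus=[-]  L1: P0=S P1=I P2=S  mem[L1]=36
16. P1: store L0 := 35  bus=[-]  L0: P0=I P1=M P2=I  mem[L0]=31
17. P2: load  L0  bus=[BusRd,Flush]  L0: P0=I P1=S P2=S  mem[L0]=35
18. P0: load  L1  bus=[-]  L1: P0=S P1=I P2=S  mem[L1]=36
19. P1: load  L1  bus=[BusRd]  L1: P0=S P1=S P2=S  mem[L1]=36

bus = BusRd,Flush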